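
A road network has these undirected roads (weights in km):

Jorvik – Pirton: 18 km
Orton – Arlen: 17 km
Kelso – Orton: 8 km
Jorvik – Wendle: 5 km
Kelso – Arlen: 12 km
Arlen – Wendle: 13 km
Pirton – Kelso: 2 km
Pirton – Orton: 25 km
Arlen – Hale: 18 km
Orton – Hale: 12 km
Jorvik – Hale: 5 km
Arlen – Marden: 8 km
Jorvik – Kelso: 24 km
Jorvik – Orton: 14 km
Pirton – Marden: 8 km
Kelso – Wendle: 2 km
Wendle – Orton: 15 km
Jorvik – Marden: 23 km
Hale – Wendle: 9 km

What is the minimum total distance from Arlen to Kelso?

12 km

Candidate routes:
Arlen - Marden - Pirton - Kelso: 8+8+2 = 18
Arlen - Wendle - Kelso: 13+2 = 15
Arlen - Kelso: 12 = 12
Cheapest is Arlen - Kelso at 12 km.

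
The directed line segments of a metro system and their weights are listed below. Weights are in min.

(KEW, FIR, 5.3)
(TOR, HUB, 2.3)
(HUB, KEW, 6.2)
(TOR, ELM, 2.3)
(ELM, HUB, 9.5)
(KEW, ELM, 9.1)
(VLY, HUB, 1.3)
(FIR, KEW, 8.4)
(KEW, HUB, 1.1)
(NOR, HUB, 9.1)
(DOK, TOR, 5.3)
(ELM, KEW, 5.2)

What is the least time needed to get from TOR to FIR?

Compare a few routes:
TOR → HUB → KEW → FIR: 2.3+6.2+5.3 = 13.8
TOR → ELM → KEW → FIR: 2.3+5.2+5.3 = 12.8
TOR → ELM → HUB → KEW → FIR: 2.3+9.5+6.2+5.3 = 23.3
The minimum is 12.8 min via TOR → ELM → KEW → FIR.

12.8 min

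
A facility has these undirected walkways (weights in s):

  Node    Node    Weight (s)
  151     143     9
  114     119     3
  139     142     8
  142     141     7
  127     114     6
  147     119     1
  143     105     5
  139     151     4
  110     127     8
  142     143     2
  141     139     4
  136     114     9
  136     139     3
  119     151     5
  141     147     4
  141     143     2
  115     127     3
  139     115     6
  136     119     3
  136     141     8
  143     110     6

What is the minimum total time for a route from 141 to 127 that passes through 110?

16 s

Shortest 141→110: 141–143–110 = 8
Best 110 to 127: 110–127 costing 8
Total via 110: 8 + 8 = 16 s.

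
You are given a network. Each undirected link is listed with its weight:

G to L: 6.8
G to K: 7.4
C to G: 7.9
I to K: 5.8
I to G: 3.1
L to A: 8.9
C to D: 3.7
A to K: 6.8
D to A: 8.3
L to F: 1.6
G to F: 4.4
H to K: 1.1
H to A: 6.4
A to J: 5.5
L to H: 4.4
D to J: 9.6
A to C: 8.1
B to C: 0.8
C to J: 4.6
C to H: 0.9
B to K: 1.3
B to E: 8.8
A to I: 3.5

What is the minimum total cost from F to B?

7.7

Enumerating some paths:
F - L - H - K - B: 1.6+4.4+1.1+1.3 = 8.4
F - L - H - C - B: 1.6+4.4+0.9+0.8 = 7.7
The minimum is 7.7 via F - L - H - C - B.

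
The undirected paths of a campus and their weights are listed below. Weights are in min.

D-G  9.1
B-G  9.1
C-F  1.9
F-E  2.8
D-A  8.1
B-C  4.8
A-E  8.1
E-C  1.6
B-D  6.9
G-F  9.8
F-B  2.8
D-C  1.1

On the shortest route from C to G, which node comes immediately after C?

D

Compare a few routes:
C → F → G: 1.9+9.8 = 11.7
C → D → G: 1.1+9.1 = 10.2
C → F → B → G: 1.9+2.8+9.1 = 13.8
Cheapest is C → D → G at 10.2 min.
So from C the first move is to D.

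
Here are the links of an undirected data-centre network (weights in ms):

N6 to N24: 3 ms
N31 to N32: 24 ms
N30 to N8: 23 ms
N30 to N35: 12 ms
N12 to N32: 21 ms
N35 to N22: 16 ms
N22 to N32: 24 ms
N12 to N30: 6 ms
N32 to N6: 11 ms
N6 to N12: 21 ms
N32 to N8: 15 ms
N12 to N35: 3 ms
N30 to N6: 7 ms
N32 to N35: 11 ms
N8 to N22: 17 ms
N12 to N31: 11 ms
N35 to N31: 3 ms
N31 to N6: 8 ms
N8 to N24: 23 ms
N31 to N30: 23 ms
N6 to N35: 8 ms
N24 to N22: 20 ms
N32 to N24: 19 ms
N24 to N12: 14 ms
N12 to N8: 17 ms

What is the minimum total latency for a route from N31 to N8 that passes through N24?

Shortest N31→N24: N31 → N6 → N24 = 11
Best N24 to N8: N24 → N8 costing 23
Total via N24: 11 + 23 = 34 ms.

34 ms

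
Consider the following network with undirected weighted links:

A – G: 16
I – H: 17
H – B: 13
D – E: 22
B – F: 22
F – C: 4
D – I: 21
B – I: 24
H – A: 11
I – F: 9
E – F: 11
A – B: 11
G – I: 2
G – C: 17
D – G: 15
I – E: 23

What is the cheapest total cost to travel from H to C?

30

Enumerating some paths:
H–B–F–C: 13+22+4 = 39
H–I–G–C: 17+2+17 = 36
H–I–F–C: 17+9+4 = 30
The minimum is 30 via H–I–F–C.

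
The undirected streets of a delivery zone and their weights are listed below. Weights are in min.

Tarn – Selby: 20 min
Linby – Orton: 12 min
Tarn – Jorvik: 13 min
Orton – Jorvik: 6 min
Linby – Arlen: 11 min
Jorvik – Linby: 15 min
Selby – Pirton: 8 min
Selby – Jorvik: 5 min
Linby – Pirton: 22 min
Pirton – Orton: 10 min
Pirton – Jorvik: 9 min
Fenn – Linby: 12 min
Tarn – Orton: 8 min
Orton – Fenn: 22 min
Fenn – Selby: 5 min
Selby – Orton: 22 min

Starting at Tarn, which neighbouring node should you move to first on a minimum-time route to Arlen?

Candidate routes:
Tarn–Jorvik–Linby–Arlen: 13+15+11 = 39
Tarn–Orton–Linby–Arlen: 8+12+11 = 31
Cheapest is Tarn–Orton–Linby–Arlen at 31 min.
So from Tarn the first move is to Orton.

Orton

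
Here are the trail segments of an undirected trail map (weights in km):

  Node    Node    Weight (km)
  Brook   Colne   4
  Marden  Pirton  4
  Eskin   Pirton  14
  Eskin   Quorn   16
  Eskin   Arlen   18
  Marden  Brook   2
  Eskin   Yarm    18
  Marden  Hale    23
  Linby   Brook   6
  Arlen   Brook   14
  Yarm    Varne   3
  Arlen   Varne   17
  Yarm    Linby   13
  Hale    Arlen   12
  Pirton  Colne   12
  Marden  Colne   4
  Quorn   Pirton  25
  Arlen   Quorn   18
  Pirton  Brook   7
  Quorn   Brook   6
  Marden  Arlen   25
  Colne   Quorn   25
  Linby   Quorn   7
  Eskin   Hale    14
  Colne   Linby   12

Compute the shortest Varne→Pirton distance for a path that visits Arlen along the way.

Best Varne to Arlen: Varne → Arlen costing 17
Shortest Arlen→Pirton: Arlen → Brook → Marden → Pirton = 20
Total via Arlen: 17 + 20 = 37 km.

37 km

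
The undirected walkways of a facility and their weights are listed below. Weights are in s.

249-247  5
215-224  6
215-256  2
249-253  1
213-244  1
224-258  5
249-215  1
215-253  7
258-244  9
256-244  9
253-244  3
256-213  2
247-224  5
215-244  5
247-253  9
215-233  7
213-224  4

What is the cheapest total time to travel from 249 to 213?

5 s

Candidate routes:
249 → 215 → 224 → 213: 1+6+4 = 11
249 → 215 → 256 → 213: 1+2+2 = 5
249 → 215 → 244 → 213: 1+5+1 = 7
The minimum is 5 s via 249 → 215 → 256 → 213.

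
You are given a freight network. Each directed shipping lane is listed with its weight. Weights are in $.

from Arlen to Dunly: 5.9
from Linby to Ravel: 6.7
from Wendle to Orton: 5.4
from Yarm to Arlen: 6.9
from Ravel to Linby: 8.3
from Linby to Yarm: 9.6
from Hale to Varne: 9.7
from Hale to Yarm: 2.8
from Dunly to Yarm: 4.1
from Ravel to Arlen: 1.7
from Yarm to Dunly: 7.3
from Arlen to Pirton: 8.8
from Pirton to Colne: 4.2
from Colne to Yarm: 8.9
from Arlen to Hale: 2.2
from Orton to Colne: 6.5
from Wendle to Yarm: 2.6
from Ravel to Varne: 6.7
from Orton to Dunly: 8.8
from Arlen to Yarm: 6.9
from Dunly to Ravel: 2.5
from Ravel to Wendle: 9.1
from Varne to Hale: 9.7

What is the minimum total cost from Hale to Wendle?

$21.7

Candidate routes:
Hale - Yarm - Dunly - Ravel - Wendle: 2.8+7.3+2.5+9.1 = 21.7
Hale - Yarm - Arlen - Dunly - Ravel - Wendle: 2.8+6.9+5.9+2.5+9.1 = 27.2
Cheapest is Hale - Yarm - Dunly - Ravel - Wendle at $21.7.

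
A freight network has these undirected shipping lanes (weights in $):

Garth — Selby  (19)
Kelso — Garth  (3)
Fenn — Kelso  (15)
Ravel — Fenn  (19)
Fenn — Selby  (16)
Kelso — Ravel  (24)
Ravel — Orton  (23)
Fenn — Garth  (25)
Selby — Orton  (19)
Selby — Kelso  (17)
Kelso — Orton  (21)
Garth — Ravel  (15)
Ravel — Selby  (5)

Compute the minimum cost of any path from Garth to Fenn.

$18

Compare a few routes:
Garth - Fenn: 25 = 25
Garth - Kelso - Fenn: 3+15 = 18
Cheapest is Garth - Kelso - Fenn at $18.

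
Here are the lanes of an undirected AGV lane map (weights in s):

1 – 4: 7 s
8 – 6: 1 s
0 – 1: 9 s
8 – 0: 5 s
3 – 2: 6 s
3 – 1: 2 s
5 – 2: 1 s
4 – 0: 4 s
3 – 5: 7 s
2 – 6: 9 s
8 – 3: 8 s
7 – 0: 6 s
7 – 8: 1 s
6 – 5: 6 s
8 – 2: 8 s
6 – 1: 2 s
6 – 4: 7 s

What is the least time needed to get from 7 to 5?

8 s

Compare a few routes:
7 - 8 - 6 - 5: 1+1+6 = 8
7 - 8 - 2 - 5: 1+8+1 = 10
7 - 8 - 6 - 1 - 3 - 5: 1+1+2+2+7 = 13
7 - 8 - 6 - 2 - 5: 1+1+9+1 = 12
The minimum is 8 s via 7 - 8 - 6 - 5.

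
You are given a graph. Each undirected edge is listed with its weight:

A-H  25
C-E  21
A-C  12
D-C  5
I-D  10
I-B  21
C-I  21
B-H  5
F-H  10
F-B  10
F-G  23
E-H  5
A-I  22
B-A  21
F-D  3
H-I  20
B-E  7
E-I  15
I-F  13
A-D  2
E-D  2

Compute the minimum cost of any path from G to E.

Enumerating some paths:
G–F–D–E: 23+3+2 = 28
G–F–B–E: 23+10+7 = 40
G–F–H–E: 23+10+5 = 38
G–F–B–H–E: 23+10+5+5 = 43
The minimum is 28 via G–F–D–E.

28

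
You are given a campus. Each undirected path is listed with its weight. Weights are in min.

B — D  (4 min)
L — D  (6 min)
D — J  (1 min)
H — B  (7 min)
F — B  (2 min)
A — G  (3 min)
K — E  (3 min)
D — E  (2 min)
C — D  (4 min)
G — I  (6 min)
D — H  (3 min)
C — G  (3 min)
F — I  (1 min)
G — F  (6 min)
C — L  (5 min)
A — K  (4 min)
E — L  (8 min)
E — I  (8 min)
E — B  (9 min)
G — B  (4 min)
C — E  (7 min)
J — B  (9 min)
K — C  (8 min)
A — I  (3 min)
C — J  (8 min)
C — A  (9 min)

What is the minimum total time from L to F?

12 min

Compare a few routes:
L–C–G–B–F: 5+3+4+2 = 14
L–C–G–F: 5+3+6 = 14
L–D–B–F: 6+4+2 = 12
Cheapest is L–D–B–F at 12 min.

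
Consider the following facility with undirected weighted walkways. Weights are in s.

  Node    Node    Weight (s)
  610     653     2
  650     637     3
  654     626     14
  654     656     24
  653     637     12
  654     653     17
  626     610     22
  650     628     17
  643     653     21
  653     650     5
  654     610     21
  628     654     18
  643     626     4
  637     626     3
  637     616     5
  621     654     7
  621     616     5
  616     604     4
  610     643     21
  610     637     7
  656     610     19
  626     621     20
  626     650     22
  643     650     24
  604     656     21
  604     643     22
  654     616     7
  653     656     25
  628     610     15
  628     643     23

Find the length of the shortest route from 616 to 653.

Compare a few routes:
616 - 637 - 650 - 653: 5+3+5 = 13
616 - 637 - 610 - 653: 5+7+2 = 14
The minimum is 13 s via 616 - 637 - 650 - 653.

13 s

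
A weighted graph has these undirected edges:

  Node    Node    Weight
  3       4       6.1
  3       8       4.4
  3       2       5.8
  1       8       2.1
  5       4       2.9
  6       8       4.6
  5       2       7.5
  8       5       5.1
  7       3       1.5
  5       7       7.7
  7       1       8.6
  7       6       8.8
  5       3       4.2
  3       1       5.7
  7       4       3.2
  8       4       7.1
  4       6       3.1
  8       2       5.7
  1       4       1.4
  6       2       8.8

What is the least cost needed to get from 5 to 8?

5.1

Candidate routes:
5 - 3 - 8: 4.2+4.4 = 8.6
5 - 4 - 1 - 8: 2.9+1.4+2.1 = 6.4
5 - 8: 5.1 = 5.1
Cheapest is 5 - 8 at 5.1.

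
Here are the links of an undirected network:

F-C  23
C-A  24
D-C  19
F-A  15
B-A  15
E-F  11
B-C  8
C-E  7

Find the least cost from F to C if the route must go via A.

Best F to A: F–A costing 15
Shortest A→C: A–B–C = 23
Total via A: 15 + 23 = 38.

38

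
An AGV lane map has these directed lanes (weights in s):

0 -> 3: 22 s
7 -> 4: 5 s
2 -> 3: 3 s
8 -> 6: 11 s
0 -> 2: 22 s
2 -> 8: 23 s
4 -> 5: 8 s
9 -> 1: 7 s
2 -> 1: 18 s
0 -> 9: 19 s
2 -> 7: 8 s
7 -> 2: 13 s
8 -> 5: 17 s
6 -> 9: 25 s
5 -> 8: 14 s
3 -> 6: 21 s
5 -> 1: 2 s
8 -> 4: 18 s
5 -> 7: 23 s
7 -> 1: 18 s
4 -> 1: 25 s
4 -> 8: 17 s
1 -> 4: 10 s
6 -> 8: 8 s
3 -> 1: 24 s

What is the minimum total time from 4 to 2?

44 s

Compare a few routes:
4 → 8 → 5 → 7 → 2: 17+17+23+13 = 70
4 → 5 → 7 → 2: 8+23+13 = 44
Cheapest is 4 → 5 → 7 → 2 at 44 s.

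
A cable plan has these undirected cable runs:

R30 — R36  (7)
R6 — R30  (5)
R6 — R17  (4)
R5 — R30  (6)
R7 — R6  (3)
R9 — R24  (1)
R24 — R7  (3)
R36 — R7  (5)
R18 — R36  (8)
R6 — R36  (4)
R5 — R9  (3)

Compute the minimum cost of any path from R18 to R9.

Running Dijkstra from R18:
R18: 0
R36: 8  (via R18)
R6: 12  (via R36)
R7: 13  (via R36)
R30: 15  (via R36)
R24: 16  (via R7)
R17: 16  (via R6)
R9: 17  (via R24)
Shortest route: R18 → R36 → R7 → R24 → R9 = 17.

17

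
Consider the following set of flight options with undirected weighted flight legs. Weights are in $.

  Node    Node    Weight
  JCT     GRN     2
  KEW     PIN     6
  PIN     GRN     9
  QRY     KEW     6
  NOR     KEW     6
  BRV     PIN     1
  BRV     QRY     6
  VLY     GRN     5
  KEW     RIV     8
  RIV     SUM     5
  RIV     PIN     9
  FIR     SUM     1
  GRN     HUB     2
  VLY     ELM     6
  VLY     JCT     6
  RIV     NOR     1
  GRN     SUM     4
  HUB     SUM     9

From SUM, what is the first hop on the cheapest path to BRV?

GRN

Compare a few routes:
SUM → RIV → PIN → BRV: 5+9+1 = 15
SUM → GRN → PIN → BRV: 4+9+1 = 14
SUM → RIV → NOR → KEW → PIN → BRV: 5+1+6+6+1 = 19
Cheapest is SUM → GRN → PIN → BRV at $14.
So from SUM the first move is to GRN.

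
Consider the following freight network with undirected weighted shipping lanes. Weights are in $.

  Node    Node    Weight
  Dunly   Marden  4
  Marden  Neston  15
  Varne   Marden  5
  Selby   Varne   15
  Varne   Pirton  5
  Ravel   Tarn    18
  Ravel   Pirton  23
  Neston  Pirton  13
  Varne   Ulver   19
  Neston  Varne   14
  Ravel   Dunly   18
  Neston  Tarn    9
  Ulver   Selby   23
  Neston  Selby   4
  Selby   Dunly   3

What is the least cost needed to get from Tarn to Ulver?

$36

Running Dijkstra from Tarn:
Tarn: 0
Neston: 9  (via Tarn)
Selby: 13  (via Neston)
Dunly: 16  (via Selby)
Ravel: 18  (via Tarn)
Marden: 20  (via Dunly)
Pirton: 22  (via Neston)
Varne: 23  (via Neston)
Ulver: 36  (via Selby)
Shortest route: Tarn → Neston → Selby → Ulver = $36.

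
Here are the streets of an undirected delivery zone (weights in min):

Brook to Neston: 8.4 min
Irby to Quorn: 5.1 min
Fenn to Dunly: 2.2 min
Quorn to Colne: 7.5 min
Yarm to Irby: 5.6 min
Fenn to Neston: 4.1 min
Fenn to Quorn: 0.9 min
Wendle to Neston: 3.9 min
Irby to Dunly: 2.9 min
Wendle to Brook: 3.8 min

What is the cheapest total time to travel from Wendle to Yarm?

18.7 min

Running Dijkstra from Wendle:
Wendle: 0
Brook: 3.8  (via Wendle)
Neston: 3.9  (via Wendle)
Fenn: 8  (via Neston)
Quorn: 8.9  (via Fenn)
Dunly: 10.2  (via Fenn)
Irby: 13.1  (via Dunly)
Colne: 16.4  (via Quorn)
Yarm: 18.7  (via Irby)
Shortest route: Wendle → Neston → Fenn → Dunly → Irby → Yarm = 18.7 min.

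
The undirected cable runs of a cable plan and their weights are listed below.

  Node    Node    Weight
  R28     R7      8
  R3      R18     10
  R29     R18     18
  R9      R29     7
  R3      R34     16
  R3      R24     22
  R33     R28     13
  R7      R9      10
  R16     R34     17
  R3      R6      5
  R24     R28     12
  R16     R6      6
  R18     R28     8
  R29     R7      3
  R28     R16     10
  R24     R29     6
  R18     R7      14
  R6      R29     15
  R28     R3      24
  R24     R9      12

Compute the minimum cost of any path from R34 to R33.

40

Settle nodes by increasing distance from R34:
R34: 0
R3: 16  (via R34)
R16: 17  (via R34)
R6: 21  (via R3)
R18: 26  (via R3)
R28: 27  (via R16)
R7: 35  (via R28)
R29: 36  (via R6)
R24: 38  (via R3)
R33: 40  (via R28)
Shortest route: R34–R16–R28–R33 = 40.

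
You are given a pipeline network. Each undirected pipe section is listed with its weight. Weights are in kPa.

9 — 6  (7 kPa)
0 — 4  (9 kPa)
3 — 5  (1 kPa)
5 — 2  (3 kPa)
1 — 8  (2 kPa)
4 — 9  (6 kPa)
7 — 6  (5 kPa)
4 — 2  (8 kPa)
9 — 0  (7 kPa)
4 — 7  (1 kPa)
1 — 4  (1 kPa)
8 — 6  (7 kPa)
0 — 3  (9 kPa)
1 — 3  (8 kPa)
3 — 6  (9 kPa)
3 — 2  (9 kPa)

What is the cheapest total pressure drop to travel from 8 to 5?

Compare a few routes:
8 - 1 - 3 - 5: 2+8+1 = 11
8 - 6 - 3 - 5: 7+9+1 = 17
8 - 1 - 4 - 2 - 5: 2+1+8+3 = 14
Cheapest is 8 - 1 - 3 - 5 at 11 kPa.

11 kPa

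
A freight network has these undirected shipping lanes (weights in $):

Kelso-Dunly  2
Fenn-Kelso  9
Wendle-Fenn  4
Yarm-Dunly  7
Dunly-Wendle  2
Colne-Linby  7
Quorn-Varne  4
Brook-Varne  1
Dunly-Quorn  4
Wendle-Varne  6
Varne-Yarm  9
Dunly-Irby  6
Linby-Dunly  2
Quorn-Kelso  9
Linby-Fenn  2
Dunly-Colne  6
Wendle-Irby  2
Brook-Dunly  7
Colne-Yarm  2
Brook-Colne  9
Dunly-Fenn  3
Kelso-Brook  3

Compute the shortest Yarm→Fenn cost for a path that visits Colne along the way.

$11

Best Yarm to Colne: Yarm → Colne costing 2
Best Colne to Fenn: Colne → Dunly → Fenn costing 9
Total via Colne: 2 + 9 = $11.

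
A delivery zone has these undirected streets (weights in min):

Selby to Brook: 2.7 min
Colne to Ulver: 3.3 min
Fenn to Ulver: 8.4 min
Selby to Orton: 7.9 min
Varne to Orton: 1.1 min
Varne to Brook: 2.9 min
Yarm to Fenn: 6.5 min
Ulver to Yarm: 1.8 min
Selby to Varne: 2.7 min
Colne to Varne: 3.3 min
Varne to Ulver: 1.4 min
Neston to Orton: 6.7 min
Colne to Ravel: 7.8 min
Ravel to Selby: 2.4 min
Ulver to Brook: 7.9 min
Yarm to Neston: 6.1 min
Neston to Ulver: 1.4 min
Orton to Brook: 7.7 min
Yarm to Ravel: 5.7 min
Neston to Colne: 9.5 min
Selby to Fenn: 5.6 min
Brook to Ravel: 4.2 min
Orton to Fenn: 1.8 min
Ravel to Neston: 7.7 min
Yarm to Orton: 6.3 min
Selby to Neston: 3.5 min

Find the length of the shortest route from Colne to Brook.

Compare a few routes:
Colne → Varne → Selby → Brook: 3.3+2.7+2.7 = 8.7
Colne → Varne → Brook: 3.3+2.9 = 6.2
Colne → Ulver → Varne → Brook: 3.3+1.4+2.9 = 7.6
Cheapest is Colne → Varne → Brook at 6.2 min.

6.2 min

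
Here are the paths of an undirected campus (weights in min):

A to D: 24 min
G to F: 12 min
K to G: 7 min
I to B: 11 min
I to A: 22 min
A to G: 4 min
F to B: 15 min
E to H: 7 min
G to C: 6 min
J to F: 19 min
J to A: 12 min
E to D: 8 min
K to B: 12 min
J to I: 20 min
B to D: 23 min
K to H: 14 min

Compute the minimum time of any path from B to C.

25 min

Compare a few routes:
B → F → G → C: 15+12+6 = 33
B → K → G → C: 12+7+6 = 25
Cheapest is B → K → G → C at 25 min.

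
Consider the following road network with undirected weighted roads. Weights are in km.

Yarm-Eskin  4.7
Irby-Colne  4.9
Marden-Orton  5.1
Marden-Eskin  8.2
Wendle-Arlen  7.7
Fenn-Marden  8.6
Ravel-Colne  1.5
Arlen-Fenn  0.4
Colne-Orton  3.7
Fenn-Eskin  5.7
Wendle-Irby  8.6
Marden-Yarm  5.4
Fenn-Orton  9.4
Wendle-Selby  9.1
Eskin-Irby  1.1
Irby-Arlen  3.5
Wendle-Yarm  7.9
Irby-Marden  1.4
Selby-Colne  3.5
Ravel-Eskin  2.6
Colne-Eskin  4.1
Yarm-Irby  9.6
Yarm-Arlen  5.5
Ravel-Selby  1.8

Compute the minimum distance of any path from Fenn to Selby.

9.4 km

Compare a few routes:
Fenn - Eskin - Ravel - Selby: 5.7+2.6+1.8 = 10.1
Fenn - Arlen - Irby - Colne - Selby: 0.4+3.5+4.9+3.5 = 12.3
Fenn - Arlen - Irby - Colne - Ravel - Selby: 0.4+3.5+4.9+1.5+1.8 = 12.1
Fenn - Arlen - Irby - Eskin - Ravel - Selby: 0.4+3.5+1.1+2.6+1.8 = 9.4
Cheapest is Fenn - Arlen - Irby - Eskin - Ravel - Selby at 9.4 km.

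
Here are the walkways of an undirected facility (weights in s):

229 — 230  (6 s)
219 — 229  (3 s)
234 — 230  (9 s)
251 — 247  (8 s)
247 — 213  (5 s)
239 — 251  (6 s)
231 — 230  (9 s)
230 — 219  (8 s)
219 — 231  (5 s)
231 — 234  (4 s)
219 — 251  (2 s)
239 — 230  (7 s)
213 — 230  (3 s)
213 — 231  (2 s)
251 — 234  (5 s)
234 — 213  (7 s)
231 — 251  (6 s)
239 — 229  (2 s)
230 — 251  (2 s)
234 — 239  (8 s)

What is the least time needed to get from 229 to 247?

Settle nodes by increasing distance from 229:
229: 0
239: 2  (via 229)
219: 3  (via 229)
251: 5  (via 219)
230: 6  (via 229)
231: 8  (via 219)
213: 9  (via 230)
234: 10  (via 239)
247: 13  (via 251)
Shortest route: 229 → 219 → 251 → 247 = 13 s.

13 s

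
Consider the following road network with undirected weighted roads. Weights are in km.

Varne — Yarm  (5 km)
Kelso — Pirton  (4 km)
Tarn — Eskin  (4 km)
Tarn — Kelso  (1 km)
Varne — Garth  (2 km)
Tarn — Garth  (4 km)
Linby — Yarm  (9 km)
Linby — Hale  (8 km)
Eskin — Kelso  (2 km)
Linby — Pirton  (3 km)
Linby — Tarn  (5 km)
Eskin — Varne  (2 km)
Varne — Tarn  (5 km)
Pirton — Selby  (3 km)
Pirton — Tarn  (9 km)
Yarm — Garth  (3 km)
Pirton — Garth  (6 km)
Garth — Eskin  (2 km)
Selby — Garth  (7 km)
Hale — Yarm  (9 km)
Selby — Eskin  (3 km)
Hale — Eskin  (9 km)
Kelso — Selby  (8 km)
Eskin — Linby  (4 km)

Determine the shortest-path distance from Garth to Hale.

11 km

Compare a few routes:
Garth - Yarm - Hale: 3+9 = 12
Garth - Eskin - Hale: 2+9 = 11
Garth - Varne - Eskin - Hale: 2+2+9 = 13
The minimum is 11 km via Garth - Eskin - Hale.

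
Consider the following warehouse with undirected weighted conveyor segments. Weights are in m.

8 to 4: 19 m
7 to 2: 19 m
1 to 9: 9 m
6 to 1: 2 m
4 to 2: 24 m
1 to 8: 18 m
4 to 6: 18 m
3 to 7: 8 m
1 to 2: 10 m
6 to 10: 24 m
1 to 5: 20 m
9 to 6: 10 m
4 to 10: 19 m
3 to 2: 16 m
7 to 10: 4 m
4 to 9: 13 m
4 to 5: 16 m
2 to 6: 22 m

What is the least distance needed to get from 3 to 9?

35 m

Settle nodes by increasing distance from 3:
3: 0
7: 8  (via 3)
10: 12  (via 7)
2: 16  (via 3)
1: 26  (via 2)
6: 28  (via 1)
4: 31  (via 10)
9: 35  (via 1)
Shortest route: 3–2–1–9 = 35 m.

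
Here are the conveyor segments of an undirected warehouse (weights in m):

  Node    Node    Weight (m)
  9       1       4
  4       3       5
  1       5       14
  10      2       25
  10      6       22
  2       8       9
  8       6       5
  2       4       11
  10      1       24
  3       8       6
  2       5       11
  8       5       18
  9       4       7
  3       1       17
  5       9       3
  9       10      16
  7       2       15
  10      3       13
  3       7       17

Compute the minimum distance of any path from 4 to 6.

Enumerating some paths:
4–2–8–6: 11+9+5 = 25
4–3–8–6: 5+6+5 = 16
4–9–5–8–6: 7+3+18+5 = 33
Cheapest is 4–3–8–6 at 16 m.

16 m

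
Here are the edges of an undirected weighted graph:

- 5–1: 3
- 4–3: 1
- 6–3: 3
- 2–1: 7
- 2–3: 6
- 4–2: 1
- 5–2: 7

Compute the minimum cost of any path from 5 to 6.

12

Candidate routes:
5–1–2–4–3–6: 3+7+1+1+3 = 15
5–2–4–3–6: 7+1+1+3 = 12
The minimum is 12 via 5–2–4–3–6.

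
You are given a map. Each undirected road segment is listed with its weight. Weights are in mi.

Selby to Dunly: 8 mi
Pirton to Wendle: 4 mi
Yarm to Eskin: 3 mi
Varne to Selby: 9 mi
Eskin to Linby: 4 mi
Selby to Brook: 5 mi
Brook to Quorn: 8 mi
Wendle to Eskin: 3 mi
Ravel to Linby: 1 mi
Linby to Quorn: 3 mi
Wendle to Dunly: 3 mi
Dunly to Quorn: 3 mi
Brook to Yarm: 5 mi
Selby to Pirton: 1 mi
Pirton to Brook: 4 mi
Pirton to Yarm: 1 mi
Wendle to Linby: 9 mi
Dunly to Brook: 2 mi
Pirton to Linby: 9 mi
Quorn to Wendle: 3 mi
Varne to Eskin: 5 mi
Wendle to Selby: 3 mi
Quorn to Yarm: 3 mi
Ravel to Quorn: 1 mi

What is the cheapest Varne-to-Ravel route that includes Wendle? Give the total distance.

Shortest Varne→Wendle: Varne–Eskin–Wendle = 8
Best Wendle to Ravel: Wendle–Quorn–Ravel costing 4
Total via Wendle: 8 + 4 = 12 mi.

12 mi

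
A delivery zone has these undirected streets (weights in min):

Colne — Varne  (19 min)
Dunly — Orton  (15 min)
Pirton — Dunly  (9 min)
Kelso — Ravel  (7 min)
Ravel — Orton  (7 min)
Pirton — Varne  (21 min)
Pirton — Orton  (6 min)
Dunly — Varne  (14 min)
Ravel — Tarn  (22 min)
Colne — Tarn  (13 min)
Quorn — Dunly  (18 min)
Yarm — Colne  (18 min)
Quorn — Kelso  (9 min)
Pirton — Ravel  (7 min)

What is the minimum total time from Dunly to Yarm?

51 min

Compare a few routes:
Dunly–Pirton–Ravel–Tarn–Colne–Yarm: 9+7+22+13+18 = 69
Dunly–Varne–Colne–Yarm: 14+19+18 = 51
Dunly–Pirton–Varne–Colne–Yarm: 9+21+19+18 = 67
Cheapest is Dunly–Varne–Colne–Yarm at 51 min.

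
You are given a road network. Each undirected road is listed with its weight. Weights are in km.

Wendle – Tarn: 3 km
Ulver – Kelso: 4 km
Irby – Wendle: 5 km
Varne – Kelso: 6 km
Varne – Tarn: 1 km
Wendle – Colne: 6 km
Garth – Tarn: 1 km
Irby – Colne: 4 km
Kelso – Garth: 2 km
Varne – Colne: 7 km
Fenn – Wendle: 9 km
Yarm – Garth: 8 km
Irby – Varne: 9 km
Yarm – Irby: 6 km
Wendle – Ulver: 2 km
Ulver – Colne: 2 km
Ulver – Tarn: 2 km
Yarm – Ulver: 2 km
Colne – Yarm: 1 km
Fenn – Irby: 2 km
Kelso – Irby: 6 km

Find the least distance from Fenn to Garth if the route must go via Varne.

Best Fenn to Varne: Fenn–Irby–Varne costing 11
Shortest Varne→Garth: Varne–Tarn–Garth = 2
Total via Varne: 11 + 2 = 13 km.

13 km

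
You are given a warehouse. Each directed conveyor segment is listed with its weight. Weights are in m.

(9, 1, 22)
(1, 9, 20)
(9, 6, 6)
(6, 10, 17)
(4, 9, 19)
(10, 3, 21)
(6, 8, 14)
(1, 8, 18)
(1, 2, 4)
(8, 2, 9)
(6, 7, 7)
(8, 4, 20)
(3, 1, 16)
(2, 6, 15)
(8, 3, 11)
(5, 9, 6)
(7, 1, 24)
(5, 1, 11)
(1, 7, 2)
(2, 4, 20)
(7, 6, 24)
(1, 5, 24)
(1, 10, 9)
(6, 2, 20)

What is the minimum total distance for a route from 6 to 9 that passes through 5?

61 m

Best 6 to 5: 6 → 7 → 1 → 5 costing 55
Best 5 to 9: 5 → 9 costing 6
Total via 5: 55 + 6 = 61 m.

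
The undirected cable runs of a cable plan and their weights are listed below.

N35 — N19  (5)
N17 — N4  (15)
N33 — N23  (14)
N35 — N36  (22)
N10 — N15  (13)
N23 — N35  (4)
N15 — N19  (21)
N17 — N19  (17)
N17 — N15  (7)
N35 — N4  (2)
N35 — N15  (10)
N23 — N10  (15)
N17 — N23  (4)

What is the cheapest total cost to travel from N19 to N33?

23

Enumerating some paths:
N19–N35–N23–N33: 5+4+14 = 23
N19–N17–N23–N33: 17+4+14 = 35
The minimum is 23 via N19–N35–N23–N33.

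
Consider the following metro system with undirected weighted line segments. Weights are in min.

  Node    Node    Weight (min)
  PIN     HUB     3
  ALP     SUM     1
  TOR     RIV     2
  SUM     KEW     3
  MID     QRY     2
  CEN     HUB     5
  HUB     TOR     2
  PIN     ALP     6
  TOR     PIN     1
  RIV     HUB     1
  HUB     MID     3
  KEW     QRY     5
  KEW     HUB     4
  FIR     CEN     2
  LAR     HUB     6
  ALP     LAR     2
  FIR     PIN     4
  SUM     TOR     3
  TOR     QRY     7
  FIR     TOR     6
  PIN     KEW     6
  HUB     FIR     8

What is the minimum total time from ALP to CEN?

11 min

Shortest distances from ALP:
ALP: 0
SUM: 1  (via ALP)
LAR: 2  (via ALP)
KEW: 4  (via SUM)
TOR: 4  (via SUM)
PIN: 5  (via TOR)
RIV: 6  (via TOR)
HUB: 6  (via TOR)
MID: 9  (via HUB)
QRY: 9  (via KEW)
FIR: 9  (via PIN)
CEN: 11  (via HUB)
Shortest route: ALP–SUM–TOR–HUB–CEN = 11 min.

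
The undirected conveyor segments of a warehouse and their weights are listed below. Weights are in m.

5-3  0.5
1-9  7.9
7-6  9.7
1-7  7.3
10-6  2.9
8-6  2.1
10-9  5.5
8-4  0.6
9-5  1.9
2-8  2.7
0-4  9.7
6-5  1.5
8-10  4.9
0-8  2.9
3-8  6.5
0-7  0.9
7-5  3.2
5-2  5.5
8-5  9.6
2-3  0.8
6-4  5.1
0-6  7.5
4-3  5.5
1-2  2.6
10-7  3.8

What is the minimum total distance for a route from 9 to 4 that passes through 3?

6.5 m

Best 9 to 3: 9–5–3 costing 2.4
Best 3 to 4: 3–2–8–4 costing 4.1
Total via 3: 2.4 + 4.1 = 6.5 m.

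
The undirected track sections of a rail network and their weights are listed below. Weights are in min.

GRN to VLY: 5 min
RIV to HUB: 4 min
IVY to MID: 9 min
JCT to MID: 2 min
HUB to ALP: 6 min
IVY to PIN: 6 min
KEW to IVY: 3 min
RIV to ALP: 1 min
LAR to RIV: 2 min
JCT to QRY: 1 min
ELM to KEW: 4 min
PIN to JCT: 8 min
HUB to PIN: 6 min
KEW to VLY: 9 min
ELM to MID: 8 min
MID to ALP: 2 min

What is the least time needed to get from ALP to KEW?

14 min

Running Dijkstra from ALP:
ALP: 0
RIV: 1  (via ALP)
MID: 2  (via ALP)
LAR: 3  (via RIV)
JCT: 4  (via MID)
HUB: 5  (via RIV)
QRY: 5  (via JCT)
ELM: 10  (via MID)
PIN: 11  (via HUB)
IVY: 11  (via MID)
KEW: 14  (via ELM)
Shortest route: ALP → MID → ELM → KEW = 14 min.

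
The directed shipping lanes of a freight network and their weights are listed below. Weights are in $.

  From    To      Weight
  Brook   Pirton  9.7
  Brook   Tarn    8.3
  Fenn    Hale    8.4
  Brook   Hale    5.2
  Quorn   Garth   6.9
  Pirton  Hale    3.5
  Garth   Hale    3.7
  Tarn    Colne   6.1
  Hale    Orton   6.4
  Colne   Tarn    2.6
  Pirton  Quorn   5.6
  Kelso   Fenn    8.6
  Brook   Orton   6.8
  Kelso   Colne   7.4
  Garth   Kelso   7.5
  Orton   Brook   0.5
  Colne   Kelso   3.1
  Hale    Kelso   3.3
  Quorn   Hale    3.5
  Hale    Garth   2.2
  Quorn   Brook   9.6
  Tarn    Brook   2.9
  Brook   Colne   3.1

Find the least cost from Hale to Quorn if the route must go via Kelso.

$31.5

Best Hale to Kelso: Hale–Kelso costing 3.3
Best Kelso to Quorn: Kelso–Colne–Tarn–Brook–Pirton–Quorn costing 28.2
Total via Kelso: 3.3 + 28.2 = $31.5.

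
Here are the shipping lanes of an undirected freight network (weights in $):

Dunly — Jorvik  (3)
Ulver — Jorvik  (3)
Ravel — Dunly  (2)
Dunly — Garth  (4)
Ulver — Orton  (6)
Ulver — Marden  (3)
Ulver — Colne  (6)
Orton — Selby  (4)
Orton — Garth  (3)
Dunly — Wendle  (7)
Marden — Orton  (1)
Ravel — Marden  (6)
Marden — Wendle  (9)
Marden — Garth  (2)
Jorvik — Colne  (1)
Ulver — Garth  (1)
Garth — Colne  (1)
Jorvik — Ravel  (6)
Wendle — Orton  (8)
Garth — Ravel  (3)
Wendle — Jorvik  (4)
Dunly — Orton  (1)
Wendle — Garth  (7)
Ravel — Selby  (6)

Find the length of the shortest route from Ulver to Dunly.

$5

Settle nodes by increasing distance from Ulver:
Ulver: 0
Garth: 1  (via Ulver)
Colne: 2  (via Garth)
Jorvik: 3  (via Ulver)
Marden: 3  (via Ulver)
Orton: 4  (via Garth)
Ravel: 4  (via Garth)
Dunly: 5  (via Garth)
Shortest route: Ulver → Garth → Dunly = $5.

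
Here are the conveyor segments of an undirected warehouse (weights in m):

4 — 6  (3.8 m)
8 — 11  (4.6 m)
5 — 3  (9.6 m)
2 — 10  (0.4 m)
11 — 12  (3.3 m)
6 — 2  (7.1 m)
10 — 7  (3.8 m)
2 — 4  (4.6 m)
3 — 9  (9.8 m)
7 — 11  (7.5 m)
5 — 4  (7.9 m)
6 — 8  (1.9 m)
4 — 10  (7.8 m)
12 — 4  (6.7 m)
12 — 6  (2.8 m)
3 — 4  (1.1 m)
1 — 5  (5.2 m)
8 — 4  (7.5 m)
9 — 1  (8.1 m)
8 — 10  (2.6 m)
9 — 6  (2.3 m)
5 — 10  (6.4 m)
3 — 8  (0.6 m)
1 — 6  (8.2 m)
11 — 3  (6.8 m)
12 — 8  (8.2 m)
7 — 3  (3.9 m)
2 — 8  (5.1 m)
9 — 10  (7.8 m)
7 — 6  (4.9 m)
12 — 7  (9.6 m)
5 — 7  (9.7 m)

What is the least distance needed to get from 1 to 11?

14.3 m

Running Dijkstra from 1:
1: 0
5: 5.2  (via 1)
9: 8.1  (via 1)
6: 8.2  (via 1)
8: 10.1  (via 6)
3: 10.7  (via 8)
12: 11  (via 6)
10: 11.6  (via 5)
4: 11.8  (via 3)
2: 12  (via 10)
7: 13.1  (via 6)
11: 14.3  (via 12)
Shortest route: 1–6–12–11 = 14.3 m.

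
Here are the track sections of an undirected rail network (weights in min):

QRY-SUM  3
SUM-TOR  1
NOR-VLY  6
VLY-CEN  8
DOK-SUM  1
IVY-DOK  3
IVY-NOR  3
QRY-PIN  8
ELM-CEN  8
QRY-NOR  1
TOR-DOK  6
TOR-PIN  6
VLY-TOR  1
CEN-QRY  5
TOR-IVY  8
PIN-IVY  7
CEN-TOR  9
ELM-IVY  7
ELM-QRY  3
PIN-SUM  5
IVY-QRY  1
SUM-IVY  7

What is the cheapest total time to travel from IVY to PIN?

7 min

Shortest distances from IVY:
IVY: 0
QRY: 1  (via IVY)
NOR: 2  (via QRY)
DOK: 3  (via IVY)
SUM: 4  (via QRY)
ELM: 4  (via QRY)
TOR: 5  (via SUM)
VLY: 6  (via TOR)
CEN: 6  (via QRY)
PIN: 7  (via IVY)
Shortest route: IVY → PIN = 7 min.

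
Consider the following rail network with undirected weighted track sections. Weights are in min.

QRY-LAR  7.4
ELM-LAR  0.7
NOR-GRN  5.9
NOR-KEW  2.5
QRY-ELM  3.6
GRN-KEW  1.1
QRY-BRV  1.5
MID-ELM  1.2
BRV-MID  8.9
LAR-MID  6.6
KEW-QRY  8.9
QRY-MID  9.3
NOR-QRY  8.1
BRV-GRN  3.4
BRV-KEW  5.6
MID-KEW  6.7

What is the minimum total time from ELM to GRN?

8.5 min

Shortest distances from ELM:
ELM: 0
LAR: 0.7  (via ELM)
MID: 1.2  (via ELM)
QRY: 3.6  (via ELM)
BRV: 5.1  (via QRY)
KEW: 7.9  (via MID)
GRN: 8.5  (via BRV)
Shortest route: ELM–QRY–BRV–GRN = 8.5 min.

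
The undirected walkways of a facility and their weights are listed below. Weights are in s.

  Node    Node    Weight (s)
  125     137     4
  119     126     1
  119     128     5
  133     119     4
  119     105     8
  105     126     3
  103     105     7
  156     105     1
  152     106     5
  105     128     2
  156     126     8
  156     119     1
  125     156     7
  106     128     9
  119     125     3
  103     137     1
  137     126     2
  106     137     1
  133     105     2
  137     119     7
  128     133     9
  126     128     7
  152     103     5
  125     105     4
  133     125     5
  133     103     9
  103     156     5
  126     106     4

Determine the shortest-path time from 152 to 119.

9 s

Compare a few routes:
152 - 106 - 137 - 126 - 119: 5+1+2+1 = 9
152 - 106 - 126 - 119: 5+4+1 = 10
The minimum is 9 s via 152 - 106 - 137 - 126 - 119.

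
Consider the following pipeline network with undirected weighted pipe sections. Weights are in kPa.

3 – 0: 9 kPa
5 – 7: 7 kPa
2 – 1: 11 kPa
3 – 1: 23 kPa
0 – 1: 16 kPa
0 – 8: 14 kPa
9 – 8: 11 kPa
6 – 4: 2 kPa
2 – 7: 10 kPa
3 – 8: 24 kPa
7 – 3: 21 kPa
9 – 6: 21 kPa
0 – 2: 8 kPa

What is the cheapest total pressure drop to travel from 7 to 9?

43 kPa

Shortest distances from 7:
7: 0
5: 7  (via 7)
2: 10  (via 7)
0: 18  (via 2)
1: 21  (via 2)
3: 21  (via 7)
8: 32  (via 0)
9: 43  (via 8)
Shortest route: 7 → 2 → 0 → 8 → 9 = 43 kPa.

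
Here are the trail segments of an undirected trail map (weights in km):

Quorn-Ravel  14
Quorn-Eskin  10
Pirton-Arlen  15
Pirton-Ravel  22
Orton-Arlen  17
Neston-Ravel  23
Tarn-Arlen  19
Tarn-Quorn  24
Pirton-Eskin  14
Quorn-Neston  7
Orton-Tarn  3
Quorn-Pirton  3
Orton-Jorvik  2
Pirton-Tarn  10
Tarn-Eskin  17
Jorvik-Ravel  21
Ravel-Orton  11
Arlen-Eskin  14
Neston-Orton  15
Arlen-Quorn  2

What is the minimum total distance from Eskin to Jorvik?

22 km

Candidate routes:
Eskin - Quorn - Pirton - Tarn - Orton - Jorvik: 10+3+10+3+2 = 28
Eskin - Tarn - Orton - Jorvik: 17+3+2 = 22
The minimum is 22 km via Eskin - Tarn - Orton - Jorvik.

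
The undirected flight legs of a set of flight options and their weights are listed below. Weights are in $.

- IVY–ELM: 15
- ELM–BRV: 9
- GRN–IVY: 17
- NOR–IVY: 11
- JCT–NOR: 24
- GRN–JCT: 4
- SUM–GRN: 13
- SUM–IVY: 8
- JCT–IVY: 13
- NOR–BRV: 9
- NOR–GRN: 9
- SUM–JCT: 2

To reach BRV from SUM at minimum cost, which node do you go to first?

JCT

Enumerating some paths:
SUM–IVY–NOR–BRV: 8+11+9 = 28
SUM–GRN–NOR–BRV: 13+9+9 = 31
SUM–IVY–ELM–BRV: 8+15+9 = 32
SUM–JCT–GRN–NOR–BRV: 2+4+9+9 = 24
Cheapest is SUM–JCT–GRN–NOR–BRV at $24.
So from SUM the first move is to JCT.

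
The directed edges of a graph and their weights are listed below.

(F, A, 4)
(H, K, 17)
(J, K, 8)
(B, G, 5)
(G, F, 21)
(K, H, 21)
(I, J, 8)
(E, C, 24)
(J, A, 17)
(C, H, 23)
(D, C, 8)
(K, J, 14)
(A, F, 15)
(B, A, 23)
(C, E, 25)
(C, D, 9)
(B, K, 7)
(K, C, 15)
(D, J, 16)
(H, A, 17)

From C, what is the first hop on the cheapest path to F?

H

Compare a few routes:
C → H → K → J → A → F: 23+17+14+17+15 = 86
C → D → J → A → F: 9+16+17+15 = 57
C → H → A → F: 23+17+15 = 55
Cheapest is C → H → A → F at 55.
So from C the first move is to H.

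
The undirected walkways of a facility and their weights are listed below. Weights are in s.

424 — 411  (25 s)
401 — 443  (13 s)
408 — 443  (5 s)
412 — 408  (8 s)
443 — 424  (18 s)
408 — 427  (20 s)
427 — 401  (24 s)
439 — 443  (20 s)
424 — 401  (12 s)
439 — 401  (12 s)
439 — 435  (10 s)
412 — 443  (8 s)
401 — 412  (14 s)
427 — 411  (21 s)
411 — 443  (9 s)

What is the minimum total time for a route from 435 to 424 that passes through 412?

62 s

Best 435 to 412: 435–439–401–412 costing 36
Shortest 412→424: 412–443–424 = 26
Total via 412: 36 + 26 = 62 s.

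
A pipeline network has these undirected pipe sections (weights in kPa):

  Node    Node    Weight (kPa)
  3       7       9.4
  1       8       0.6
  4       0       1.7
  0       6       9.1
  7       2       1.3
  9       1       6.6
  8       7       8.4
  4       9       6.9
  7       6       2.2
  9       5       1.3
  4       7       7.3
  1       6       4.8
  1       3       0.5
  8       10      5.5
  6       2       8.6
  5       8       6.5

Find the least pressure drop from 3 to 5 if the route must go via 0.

24.3 kPa

Shortest 3→0: 3–1–6–0 = 14.4
Best 0 to 5: 0–4–9–5 costing 9.9
Total via 0: 14.4 + 9.9 = 24.3 kPa.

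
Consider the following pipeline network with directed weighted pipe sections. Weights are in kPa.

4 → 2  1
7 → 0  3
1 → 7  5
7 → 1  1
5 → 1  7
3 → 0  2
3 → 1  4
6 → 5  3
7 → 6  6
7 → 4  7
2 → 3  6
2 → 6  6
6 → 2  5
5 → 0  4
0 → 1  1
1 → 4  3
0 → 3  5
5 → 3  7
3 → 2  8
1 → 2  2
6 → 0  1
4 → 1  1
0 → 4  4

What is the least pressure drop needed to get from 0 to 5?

12 kPa

Shortest distances from 0:
0: 0
1: 1  (via 0)
2: 3  (via 1)
4: 4  (via 0)
3: 5  (via 0)
7: 6  (via 1)
6: 9  (via 2)
5: 12  (via 6)
Shortest route: 0–1–2–6–5 = 12 kPa.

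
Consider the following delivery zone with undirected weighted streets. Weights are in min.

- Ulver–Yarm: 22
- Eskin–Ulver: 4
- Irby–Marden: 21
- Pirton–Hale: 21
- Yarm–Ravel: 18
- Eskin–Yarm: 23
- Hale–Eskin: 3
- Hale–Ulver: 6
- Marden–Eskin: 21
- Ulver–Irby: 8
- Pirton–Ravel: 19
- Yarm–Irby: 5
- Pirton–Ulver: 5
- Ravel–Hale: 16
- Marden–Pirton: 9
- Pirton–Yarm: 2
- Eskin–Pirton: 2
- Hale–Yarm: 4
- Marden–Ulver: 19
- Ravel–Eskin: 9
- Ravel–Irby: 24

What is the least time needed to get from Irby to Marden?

Settle nodes by increasing distance from Irby:
Irby: 0
Yarm: 5  (via Irby)
Pirton: 7  (via Yarm)
Ulver: 8  (via Irby)
Eskin: 9  (via Pirton)
Hale: 9  (via Yarm)
Marden: 16  (via Pirton)
Shortest route: Irby–Yarm–Pirton–Marden = 16 min.

16 min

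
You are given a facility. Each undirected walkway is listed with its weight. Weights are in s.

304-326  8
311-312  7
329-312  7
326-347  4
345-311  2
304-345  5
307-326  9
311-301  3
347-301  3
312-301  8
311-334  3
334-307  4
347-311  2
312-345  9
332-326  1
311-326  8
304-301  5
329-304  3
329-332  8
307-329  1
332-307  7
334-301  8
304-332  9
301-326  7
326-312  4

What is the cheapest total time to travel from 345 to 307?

9 s

Candidate routes:
345–311–347–301–304–329–307: 2+2+3+5+3+1 = 16
345–311–347–326–332–307: 2+2+4+1+7 = 16
345–311–301–304–329–307: 2+3+5+3+1 = 14
345–311–334–307: 2+3+4 = 9
The minimum is 9 s via 345–311–334–307.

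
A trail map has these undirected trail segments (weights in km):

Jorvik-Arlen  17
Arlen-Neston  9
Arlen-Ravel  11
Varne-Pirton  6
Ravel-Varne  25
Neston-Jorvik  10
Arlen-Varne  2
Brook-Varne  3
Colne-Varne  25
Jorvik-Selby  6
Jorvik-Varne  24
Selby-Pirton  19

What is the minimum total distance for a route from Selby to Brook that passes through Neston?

30 km

Shortest Selby→Neston: Selby–Jorvik–Neston = 16
Best Neston to Brook: Neston–Arlen–Varne–Brook costing 14
Total via Neston: 16 + 14 = 30 km.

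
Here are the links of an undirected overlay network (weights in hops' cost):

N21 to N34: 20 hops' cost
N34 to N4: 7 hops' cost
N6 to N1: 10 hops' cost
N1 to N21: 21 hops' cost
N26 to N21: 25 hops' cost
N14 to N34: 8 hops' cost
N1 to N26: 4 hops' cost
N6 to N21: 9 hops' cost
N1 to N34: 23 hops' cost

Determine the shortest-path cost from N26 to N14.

35 hops' cost

Settle nodes by increasing distance from N26:
N26: 0
N1: 4  (via N26)
N6: 14  (via N1)
N21: 23  (via N6)
N34: 27  (via N1)
N4: 34  (via N34)
N14: 35  (via N34)
Shortest route: N26–N1–N34–N14 = 35 hops' cost.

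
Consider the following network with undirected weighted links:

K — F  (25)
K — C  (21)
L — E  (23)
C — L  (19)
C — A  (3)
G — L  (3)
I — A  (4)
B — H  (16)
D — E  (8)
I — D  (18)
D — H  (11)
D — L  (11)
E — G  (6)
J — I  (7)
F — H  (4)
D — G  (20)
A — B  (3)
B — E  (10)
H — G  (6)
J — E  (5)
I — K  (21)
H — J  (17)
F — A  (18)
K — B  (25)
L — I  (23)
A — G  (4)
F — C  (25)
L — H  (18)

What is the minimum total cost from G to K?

Candidate routes:
G–A–I–K: 4+4+21 = 29
G–A–C–K: 4+3+21 = 28
Cheapest is G–A–C–K at 28.

28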